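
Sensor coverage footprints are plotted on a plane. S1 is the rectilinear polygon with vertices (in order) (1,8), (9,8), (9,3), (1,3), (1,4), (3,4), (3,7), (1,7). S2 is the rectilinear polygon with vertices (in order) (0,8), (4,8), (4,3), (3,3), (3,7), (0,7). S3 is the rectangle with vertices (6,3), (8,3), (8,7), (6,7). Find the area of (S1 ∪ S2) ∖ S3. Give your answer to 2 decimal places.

27.00

|S1 ∪ S2| = 35.
|(S1 ∪ S2) ∩ S3| = 8.
|(S1 ∪ S2) ∖ S3| = 35 − 8 = 27.00.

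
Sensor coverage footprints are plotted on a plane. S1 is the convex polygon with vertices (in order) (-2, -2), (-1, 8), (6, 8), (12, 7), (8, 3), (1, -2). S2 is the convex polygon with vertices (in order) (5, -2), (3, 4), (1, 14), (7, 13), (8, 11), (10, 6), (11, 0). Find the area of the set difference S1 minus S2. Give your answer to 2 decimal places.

|S1| = 86.5, |S1∩S2| = 39.0725.
|S1 ∖ S2| = |S1| − |S1∩S2| = 86.5 − 39.0725 = 47.43.

47.43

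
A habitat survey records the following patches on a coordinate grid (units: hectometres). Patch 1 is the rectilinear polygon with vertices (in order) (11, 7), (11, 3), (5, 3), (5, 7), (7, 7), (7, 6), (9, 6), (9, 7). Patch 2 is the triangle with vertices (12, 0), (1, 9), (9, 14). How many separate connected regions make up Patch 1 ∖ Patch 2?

2

Patch 1 ∖ Patch 2 splits into 2 disjoint pieces (area 0.5833, area 4.5455).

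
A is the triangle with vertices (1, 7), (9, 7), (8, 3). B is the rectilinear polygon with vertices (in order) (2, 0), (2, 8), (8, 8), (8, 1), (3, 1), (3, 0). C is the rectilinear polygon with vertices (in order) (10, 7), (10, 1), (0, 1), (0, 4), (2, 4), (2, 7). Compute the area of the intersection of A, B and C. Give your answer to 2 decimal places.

13.71

The intersection is the polygon with vertices (8,3), (2,6.429), (2,7), (8,7).
By the shoelace formula its area is 13.71.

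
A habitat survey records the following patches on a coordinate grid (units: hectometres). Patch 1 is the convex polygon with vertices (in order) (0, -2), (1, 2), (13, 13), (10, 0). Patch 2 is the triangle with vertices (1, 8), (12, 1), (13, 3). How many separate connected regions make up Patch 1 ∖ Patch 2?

Patch 1 ∖ Patch 2 splits into 2 disjoint pieces (area 45.1567, area 26.9737).

2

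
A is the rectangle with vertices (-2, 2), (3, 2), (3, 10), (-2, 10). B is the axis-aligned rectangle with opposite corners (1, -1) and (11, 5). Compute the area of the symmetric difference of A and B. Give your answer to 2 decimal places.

88.00

|A∩B|: x∈[1,3], y∈[2,5] → 2·3 = 6.
|A △ B| = |A| + |B| − 2·|A∩B| = 40 + 60 − 12 = 88.00.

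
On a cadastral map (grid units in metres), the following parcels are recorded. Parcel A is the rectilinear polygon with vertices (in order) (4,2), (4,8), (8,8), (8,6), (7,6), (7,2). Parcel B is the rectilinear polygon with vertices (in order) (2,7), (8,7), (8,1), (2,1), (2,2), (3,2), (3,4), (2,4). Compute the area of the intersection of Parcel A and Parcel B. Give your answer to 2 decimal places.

The intersection is the polygon with vertices (4,7), (8,7), (8,6), (7,6), (7,2), (4,2).
By the shoelace formula its area is 16.00.

16.00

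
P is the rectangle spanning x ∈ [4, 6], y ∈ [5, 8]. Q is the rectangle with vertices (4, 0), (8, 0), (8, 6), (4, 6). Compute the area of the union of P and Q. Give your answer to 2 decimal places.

28.00

By inclusion–exclusion:
Individual areas: |P| = 6, |Q| = 24.
|P∩Q|: x∈[4,6], y∈[5,6] → 2·1 = 2.
|P ∪ Q| = 30 − 2 = 28.00.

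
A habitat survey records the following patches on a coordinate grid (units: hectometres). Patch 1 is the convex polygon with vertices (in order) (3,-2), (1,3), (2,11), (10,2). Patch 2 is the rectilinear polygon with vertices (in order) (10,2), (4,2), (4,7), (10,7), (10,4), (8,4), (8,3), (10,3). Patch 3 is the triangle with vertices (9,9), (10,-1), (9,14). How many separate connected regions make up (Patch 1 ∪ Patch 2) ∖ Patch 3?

(Patch 1 ∪ Patch 2) ∖ Patch 3 splits into 3 disjoint pieces (area 65.4535, area 1.3, area 0.2443).

3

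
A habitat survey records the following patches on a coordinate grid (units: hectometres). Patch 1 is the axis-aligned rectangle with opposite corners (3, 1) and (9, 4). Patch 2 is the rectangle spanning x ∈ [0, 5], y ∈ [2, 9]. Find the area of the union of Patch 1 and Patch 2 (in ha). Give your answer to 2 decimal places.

49.00

By inclusion–exclusion:
Individual areas: |Patch 1| = 18, |Patch 2| = 35.
|Patch 1∩Patch 2|: x∈[3,5], y∈[2,4] → 2·2 = 4.
|Patch 1 ∪ Patch 2| = 53 − 4 = 49.00.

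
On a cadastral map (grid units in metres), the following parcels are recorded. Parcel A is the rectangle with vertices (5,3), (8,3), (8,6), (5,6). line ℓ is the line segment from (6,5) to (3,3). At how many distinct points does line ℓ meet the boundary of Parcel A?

1

The segment meets the boundary at (5,4.333).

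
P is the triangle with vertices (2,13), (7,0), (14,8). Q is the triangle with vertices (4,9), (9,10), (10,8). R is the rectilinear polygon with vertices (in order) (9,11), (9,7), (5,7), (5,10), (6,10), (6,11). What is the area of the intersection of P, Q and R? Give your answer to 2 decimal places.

4.40

The intersection is the polygon with vertices (5,8.833), (5,9.2), (9,10), (9,8.167).
By the shoelace formula its area is 4.40.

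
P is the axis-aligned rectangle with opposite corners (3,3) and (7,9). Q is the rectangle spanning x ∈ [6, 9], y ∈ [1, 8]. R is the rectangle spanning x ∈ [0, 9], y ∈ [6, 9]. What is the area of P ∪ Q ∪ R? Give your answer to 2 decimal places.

By inclusion–exclusion:
Individual areas: |P| = 24, |Q| = 21, |R| = 27.
|P∩Q|: x∈[6,7], y∈[3,8] → 1·5 = 5.
|P∩R|: x∈[3,7], y∈[6,9] → 4·3 = 12.
|Q∩R|: x∈[6,9], y∈[6,8] → 3·2 = 6.
|P∩Q∩R| = 2.
|P ∪ Q ∪ R| = 72 − 23 + 2 = 51.00.

51.00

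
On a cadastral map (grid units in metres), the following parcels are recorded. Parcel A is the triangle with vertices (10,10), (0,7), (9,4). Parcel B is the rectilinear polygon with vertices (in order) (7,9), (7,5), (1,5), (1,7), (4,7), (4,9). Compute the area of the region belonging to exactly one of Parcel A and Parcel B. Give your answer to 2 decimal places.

|Parcel A| = 28.5, |Parcel B| = 18, |Parcel A∩Parcel B| = 12.7667.
|Parcel A △ Parcel B| = |Parcel A| + |Parcel B| − 2·|Parcel A∩Parcel B| = 28.5 + 18 − 25.5333 = 20.97.

20.97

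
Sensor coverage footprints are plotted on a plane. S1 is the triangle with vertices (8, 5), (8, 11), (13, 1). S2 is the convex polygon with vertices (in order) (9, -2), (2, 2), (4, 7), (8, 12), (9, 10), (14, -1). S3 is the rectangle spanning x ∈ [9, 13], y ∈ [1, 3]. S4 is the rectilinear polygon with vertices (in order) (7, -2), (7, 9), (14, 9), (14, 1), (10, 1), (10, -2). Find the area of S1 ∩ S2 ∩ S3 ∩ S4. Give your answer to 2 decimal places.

The intersection is the polygon with vertices (10.5,3), (12,3), (13,1).
By the shoelace formula its area is 1.50.

1.50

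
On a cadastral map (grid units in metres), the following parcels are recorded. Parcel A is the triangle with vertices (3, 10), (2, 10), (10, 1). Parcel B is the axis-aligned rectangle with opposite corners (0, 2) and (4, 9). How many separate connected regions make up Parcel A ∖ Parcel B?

2

Parcel A ∖ Parcel B splits into 2 disjoint pieces (area 0.9444, area 2.8929).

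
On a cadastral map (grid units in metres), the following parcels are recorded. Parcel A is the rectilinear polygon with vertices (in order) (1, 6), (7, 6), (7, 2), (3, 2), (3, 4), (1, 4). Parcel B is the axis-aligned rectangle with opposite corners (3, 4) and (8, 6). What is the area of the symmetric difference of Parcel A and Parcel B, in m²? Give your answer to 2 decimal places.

|Parcel A| = 20, |Parcel B| = 10, |Parcel A∩Parcel B| = 8.
|Parcel A △ Parcel B| = |Parcel A| + |Parcel B| − 2·|Parcel A∩Parcel B| = 20 + 10 − 16 = 14.00.

14.00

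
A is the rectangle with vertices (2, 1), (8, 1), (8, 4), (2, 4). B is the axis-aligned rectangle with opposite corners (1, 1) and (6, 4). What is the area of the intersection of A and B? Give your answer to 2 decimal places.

|A∩B|: x∈[2,6], y∈[1,4] → 4·3 = 12.

12.00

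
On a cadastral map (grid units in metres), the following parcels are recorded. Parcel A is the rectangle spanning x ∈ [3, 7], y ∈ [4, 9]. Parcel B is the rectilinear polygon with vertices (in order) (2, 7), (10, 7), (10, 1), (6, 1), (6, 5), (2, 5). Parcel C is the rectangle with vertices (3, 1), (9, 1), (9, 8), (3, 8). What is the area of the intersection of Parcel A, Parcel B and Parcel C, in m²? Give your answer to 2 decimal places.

The intersection is the polygon with vertices (6,4), (6,5), (3,5), (3,7), (7,7), (7,4).
By the shoelace formula its area is 9.00.

9.00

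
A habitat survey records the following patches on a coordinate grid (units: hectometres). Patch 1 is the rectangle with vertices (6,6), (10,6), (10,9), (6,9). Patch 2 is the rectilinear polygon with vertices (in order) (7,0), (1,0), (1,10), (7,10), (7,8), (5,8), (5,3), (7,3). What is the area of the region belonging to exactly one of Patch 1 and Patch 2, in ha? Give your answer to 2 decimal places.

60.00

|Patch 1| = 12, |Patch 2| = 50, |Patch 1∩Patch 2| = 1.
|Patch 1 △ Patch 2| = |Patch 1| + |Patch 2| − 2·|Patch 1∩Patch 2| = 12 + 50 − 2 = 60.00.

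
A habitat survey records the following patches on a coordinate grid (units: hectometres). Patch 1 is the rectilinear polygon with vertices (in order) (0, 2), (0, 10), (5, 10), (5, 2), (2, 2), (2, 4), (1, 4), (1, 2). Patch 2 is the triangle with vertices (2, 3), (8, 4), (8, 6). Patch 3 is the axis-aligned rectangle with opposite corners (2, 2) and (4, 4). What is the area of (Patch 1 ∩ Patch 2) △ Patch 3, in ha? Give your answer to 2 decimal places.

|Patch 1 ∩ Patch 2| = 1.5.
|(Patch 1 ∩ Patch 2) ∩ Patch 3| = 0.6667.
|(Patch 1 ∩ Patch 2) △ Patch 3| = 1.5 + 4 − 1.3333 = 4.17.

4.17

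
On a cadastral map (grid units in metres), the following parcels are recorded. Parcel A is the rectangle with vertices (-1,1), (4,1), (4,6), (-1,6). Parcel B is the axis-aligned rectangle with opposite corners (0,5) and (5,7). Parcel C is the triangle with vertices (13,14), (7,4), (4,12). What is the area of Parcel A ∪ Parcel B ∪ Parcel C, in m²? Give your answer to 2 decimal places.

70.00

By inclusion–exclusion:
Individual areas: |Parcel A| = 25, |Parcel B| = 10, |Parcel C| = 39.
|Parcel A∩Parcel B|: x∈[0,4], y∈[5,6] → 4·1 = 4.
|Parcel A∩Parcel C| = 0.
|Parcel B∩Parcel C| = 0.
|Parcel A∩Parcel B∩Parcel C| = 0.
|Parcel A ∪ Parcel B ∪ Parcel C| = 74 − 4 + 0 = 70.00.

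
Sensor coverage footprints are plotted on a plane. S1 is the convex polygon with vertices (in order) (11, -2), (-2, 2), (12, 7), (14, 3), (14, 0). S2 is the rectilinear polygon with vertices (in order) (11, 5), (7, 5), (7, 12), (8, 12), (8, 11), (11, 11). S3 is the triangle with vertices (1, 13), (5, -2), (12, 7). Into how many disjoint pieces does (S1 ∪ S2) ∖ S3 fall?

(S1 ∪ S2) ∖ S3 splits into 3 disjoint pieces (area 11.64, area 10.4545, area 38.031).

3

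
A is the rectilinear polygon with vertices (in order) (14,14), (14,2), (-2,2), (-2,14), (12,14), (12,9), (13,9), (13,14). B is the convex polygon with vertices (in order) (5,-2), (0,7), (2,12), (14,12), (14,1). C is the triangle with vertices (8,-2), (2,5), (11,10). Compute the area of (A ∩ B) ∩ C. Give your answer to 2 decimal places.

The region (A ∩ B) ∩ C is the polygon with vertices (4.571,2), (2,5), (11,10), (9,2).
By the shoelace formula its area is 37.64.

37.64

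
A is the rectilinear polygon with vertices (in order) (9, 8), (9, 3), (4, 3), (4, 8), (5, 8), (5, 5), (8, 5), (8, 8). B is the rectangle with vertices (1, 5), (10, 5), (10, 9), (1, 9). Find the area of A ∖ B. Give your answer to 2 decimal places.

|A| = 16, |A∩B| = 6.
|A ∖ B| = |A| − |A∩B| = 16 − 6 = 10.00.

10.00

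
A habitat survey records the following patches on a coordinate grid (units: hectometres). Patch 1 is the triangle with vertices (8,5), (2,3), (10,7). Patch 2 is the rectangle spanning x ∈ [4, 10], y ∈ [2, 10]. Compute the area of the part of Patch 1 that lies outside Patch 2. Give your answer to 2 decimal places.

|Patch 1| = 4, |Patch 1∩Patch 2| = 3.6667.
|Patch 1 ∖ Patch 2| = |Patch 1| − |Patch 1∩Patch 2| = 4 − 3.6667 = 0.33.

0.33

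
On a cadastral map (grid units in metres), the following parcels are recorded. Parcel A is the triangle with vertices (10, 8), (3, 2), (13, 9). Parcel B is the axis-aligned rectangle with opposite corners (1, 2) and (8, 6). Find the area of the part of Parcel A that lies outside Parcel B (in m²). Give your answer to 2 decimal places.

3.58

|Parcel A| = 5.5, |Parcel A∩Parcel B| = 1.9167.
|Parcel A ∖ Parcel B| = |Parcel A| − |Parcel A∩Parcel B| = 5.5 − 1.9167 = 3.58.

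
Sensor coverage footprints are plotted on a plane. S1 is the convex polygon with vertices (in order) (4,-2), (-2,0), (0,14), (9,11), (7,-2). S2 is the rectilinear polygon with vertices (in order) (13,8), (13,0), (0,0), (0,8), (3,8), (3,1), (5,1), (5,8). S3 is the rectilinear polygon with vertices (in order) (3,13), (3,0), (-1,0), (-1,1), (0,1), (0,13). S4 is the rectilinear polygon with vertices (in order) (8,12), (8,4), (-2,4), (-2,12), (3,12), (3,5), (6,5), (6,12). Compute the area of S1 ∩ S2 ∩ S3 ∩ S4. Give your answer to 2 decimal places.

The intersection is the polygon with vertices (0,8), (3,8), (3,5), (3,4), (0,4).
By the shoelace formula its area is 12.00.

12.00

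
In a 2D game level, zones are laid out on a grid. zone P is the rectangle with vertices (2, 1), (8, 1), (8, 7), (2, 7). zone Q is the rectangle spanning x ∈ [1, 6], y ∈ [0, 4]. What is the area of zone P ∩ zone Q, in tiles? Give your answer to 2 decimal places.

|zone P∩zone Q|: x∈[2,6], y∈[1,4] → 4·3 = 12.

12.00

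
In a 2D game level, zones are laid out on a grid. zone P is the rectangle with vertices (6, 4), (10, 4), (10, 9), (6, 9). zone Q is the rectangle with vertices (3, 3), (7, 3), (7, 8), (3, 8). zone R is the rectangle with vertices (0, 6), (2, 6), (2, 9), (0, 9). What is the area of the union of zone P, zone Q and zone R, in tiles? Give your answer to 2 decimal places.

42.00

By inclusion–exclusion:
Individual areas: |zone P| = 20, |zone Q| = 20, |zone R| = 6.
|zone P∩zone Q|: x∈[6,7], y∈[4,8] → 1·4 = 4.
|zone P∩zone R| = 0 (no overlap).
|zone Q∩zone R| = 0 (no overlap).
|zone P∩zone Q∩zone R| = 0.
|zone P ∪ zone Q ∪ zone R| = 46 − 4 + 0 = 42.00.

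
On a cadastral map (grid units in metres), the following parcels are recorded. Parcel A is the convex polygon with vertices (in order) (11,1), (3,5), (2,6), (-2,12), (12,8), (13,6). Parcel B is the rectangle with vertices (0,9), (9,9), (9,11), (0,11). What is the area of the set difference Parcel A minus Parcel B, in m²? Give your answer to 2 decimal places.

64.50

|Parcel A| = 74.5, |Parcel A∩Parcel B| = 10.
|Parcel A ∖ Parcel B| = |Parcel A| − |Parcel A∩Parcel B| = 74.5 − 10 = 64.50.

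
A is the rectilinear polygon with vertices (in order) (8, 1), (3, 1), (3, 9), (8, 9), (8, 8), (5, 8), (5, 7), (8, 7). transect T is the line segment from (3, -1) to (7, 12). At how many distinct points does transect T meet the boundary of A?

The segment meets the boundary at (6.077,9), (5.769,8), (5.462,7), (3.615,1).

4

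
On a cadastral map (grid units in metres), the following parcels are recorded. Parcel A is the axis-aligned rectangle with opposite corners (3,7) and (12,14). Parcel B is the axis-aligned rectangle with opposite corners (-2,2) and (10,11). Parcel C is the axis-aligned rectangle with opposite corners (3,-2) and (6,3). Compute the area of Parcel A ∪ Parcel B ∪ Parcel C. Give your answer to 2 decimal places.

By inclusion–exclusion:
Individual areas: |Parcel A| = 63, |Parcel B| = 108, |Parcel C| = 15.
|Parcel A∩Parcel B|: x∈[3,10], y∈[7,11] → 7·4 = 28.
|Parcel A∩Parcel C| = 0 (no overlap).
|Parcel B∩Parcel C|: x∈[3,6], y∈[2,3] → 3·1 = 3.
|Parcel A∩Parcel B∩Parcel C| = 0.
|Parcel A ∪ Parcel B ∪ Parcel C| = 186 − 31 + 0 = 155.00.

155.00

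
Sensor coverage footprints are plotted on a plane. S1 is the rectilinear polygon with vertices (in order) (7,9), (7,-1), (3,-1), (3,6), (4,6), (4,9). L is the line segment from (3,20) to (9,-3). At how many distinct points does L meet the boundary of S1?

2

The segment meets the boundary at (7,4.667), (5.87,9).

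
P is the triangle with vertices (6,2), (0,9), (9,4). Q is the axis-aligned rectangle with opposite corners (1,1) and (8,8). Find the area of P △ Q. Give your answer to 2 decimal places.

|P| = 16.5, |Q| = 49, |P∩Q| = 15.4056.
|P △ Q| = |P| + |Q| − 2·|P∩Q| = 16.5 + 49 − 30.8111 = 34.69.

34.69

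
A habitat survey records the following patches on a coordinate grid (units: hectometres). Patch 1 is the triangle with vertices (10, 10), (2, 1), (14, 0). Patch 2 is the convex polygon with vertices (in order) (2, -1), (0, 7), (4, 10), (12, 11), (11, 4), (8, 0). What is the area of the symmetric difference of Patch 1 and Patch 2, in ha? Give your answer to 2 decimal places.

73.89

|Patch 1| = 58, |Patch 2| = 101.5, |Patch 1∩Patch 2| = 42.8065.
|Patch 1 △ Patch 2| = |Patch 1| + |Patch 2| − 2·|Patch 1∩Patch 2| = 58 + 101.5 − 85.613 = 73.89.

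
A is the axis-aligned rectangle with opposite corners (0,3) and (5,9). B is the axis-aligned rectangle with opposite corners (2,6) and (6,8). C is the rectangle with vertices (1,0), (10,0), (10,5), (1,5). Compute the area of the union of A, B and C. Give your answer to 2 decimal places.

69.00

By inclusion–exclusion:
Individual areas: |A| = 30, |B| = 8, |C| = 45.
|A∩B|: x∈[2,5], y∈[6,8] → 3·2 = 6.
|A∩C|: x∈[1,5], y∈[3,5] → 4·2 = 8.
|B∩C| = 0 (no overlap).
|A∩B∩C| = 0.
|A ∪ B ∪ C| = 83 − 14 + 0 = 69.00.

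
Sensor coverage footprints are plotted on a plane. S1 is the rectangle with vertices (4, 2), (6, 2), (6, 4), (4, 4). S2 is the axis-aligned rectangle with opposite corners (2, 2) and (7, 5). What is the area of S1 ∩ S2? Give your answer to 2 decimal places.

|S1∩S2|: x∈[4,6], y∈[2,4] → 2·2 = 4.

4.00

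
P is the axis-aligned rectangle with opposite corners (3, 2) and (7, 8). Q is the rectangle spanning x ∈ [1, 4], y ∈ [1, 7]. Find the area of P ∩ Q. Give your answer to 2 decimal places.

|P∩Q|: x∈[3,4], y∈[2,7] → 1·5 = 5.

5.00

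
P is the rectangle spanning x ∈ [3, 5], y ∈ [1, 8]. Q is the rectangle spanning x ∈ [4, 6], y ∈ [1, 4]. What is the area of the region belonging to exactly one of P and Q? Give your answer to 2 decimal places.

|P∩Q|: x∈[4,5], y∈[1,4] → 1·3 = 3.
|P △ Q| = |P| + |Q| − 2·|P∩Q| = 14 + 6 − 6 = 14.00.

14.00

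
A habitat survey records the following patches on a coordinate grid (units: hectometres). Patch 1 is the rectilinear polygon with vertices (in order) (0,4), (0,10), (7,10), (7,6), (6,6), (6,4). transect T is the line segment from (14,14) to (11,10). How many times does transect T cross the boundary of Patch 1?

0

The segment lies entirely outside Patch 1 and never meets its boundary.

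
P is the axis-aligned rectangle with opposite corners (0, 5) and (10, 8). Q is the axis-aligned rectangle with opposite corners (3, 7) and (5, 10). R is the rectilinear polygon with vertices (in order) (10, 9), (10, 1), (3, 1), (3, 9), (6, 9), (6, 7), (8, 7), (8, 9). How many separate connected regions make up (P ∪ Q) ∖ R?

3

(P ∪ Q) ∖ R splits into 3 disjoint pieces (area 9, area 2, area 2).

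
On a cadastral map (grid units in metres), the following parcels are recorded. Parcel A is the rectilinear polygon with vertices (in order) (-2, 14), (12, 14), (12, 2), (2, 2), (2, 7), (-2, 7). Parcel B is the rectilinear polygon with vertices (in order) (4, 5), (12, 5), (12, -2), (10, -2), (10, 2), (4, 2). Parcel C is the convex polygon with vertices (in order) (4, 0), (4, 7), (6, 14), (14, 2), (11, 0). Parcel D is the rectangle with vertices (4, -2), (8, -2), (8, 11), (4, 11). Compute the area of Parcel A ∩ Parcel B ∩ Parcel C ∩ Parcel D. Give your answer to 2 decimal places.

The intersection is the polygon with vertices (4,2), (4,5), (8,5), (8,2).
By the shoelace formula its area is 12.00.

12.00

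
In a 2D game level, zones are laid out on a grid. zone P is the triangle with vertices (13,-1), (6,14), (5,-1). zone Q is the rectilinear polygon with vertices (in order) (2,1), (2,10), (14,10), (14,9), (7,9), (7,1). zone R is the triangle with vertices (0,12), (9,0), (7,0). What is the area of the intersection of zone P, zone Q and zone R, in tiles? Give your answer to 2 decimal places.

3.64

The intersection is the polygon with vertices (7,1), (6.417,1), (5.265,2.974), (5.388,4.816), (7,2.667).
By the shoelace formula its area is 3.64.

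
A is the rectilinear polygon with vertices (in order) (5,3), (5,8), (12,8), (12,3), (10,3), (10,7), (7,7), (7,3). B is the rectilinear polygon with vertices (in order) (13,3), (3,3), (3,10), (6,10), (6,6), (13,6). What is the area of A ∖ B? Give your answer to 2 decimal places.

9.00

|A| = 23, |A∩B| = 14.
|A ∖ B| = |A| − |A∩B| = 23 − 14 = 9.00.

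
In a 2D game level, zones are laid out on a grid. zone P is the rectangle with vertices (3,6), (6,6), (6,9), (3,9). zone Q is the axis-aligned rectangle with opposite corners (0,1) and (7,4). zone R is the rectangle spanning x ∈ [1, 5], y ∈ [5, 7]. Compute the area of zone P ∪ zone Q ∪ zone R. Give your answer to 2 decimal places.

36.00

By inclusion–exclusion:
Individual areas: |zone P| = 9, |zone Q| = 21, |zone R| = 8.
|zone P∩zone Q| = 0 (no overlap).
|zone P∩zone R|: x∈[3,5], y∈[6,7] → 2·1 = 2.
|zone Q∩zone R| = 0 (no overlap).
|zone P∩zone Q∩zone R| = 0.
|zone P ∪ zone Q ∪ zone R| = 38 − 2 + 0 = 36.00.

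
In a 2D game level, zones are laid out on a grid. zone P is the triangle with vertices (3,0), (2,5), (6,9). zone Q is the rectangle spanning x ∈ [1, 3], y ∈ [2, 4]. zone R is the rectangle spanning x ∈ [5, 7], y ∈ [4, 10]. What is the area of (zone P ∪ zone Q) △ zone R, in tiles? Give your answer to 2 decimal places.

24.80

|zone P ∪ zone Q| = 14.8.
|(zone P ∪ zone Q) ∩ zone R| = 1.
|(zone P ∪ zone Q) △ zone R| = 14.8 + 12 − 2 = 24.80.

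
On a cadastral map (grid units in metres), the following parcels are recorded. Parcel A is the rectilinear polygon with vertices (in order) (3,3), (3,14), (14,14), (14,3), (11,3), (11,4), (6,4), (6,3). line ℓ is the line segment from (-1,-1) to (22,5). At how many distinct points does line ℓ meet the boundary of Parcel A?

0

The segment lies entirely outside Parcel A and never meets its boundary.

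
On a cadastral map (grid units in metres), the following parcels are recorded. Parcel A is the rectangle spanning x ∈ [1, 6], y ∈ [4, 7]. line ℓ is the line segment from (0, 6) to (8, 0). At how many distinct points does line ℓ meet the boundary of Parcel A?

2

The segment meets the boundary at (2.667,4), (1,5.25).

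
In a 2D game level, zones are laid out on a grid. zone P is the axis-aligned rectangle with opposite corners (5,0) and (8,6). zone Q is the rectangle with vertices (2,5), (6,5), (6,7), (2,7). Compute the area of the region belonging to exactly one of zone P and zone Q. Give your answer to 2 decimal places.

24.00

|zone P∩zone Q|: x∈[5,6], y∈[5,6] → 1·1 = 1.
|zone P △ zone Q| = |zone P| + |zone Q| − 2·|zone P∩zone Q| = 18 + 8 − 2 = 24.00.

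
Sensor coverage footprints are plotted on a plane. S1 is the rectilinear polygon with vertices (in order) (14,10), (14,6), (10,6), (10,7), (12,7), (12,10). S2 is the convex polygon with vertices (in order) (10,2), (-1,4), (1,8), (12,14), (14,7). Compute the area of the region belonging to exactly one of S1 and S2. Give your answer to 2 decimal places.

|S1| = 10, |S2| = 103, |S1∩S2| = 8.3143.
|S1 △ S2| = |S1| + |S2| − 2·|S1∩S2| = 10 + 103 − 16.6286 = 96.37.

96.37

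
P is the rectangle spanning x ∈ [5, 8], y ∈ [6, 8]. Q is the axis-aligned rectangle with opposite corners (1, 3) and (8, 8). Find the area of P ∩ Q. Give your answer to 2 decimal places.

6.00

|P∩Q|: x∈[5,8], y∈[6,8] → 3·2 = 6.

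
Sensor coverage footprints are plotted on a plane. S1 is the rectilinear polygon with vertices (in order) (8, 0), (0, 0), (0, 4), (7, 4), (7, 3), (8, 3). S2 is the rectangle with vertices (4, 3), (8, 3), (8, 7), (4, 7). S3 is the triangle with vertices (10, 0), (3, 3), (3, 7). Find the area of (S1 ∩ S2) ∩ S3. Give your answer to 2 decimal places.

The region (S1 ∩ S2) ∩ S3 is the polygon with vertices (4,3), (4,4), (6,4), (7,3).
By the shoelace formula its area is 2.50.

2.50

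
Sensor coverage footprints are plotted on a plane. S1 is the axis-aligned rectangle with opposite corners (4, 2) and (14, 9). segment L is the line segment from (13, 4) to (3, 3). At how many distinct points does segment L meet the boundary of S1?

The segment meets the boundary at (4,3.1).

1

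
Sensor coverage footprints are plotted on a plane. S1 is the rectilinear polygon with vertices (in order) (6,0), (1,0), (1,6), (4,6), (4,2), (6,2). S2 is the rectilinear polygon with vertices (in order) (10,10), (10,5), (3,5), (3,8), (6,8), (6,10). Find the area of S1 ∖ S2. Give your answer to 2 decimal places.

21.00

|S1| = 22, |S1∩S2| = 1.
|S1 ∖ S2| = |S1| − |S1∩S2| = 22 − 1 = 21.00.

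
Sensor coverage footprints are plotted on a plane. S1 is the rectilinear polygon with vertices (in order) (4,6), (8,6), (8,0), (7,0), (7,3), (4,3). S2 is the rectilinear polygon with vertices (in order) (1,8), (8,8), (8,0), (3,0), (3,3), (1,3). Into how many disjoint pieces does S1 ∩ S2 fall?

S1 ∩ S2 is a single connected region.

1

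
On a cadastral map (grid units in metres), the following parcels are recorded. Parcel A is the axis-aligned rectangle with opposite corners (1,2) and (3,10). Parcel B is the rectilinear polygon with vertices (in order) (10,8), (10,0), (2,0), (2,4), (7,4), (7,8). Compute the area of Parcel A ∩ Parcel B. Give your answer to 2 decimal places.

The intersection is the polygon with vertices (3,2), (2,2), (2,4), (3,4).
By the shoelace formula its area is 2.00.

2.00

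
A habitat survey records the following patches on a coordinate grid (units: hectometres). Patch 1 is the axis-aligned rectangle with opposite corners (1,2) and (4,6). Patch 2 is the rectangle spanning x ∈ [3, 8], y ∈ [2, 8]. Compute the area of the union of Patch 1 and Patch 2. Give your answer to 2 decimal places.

38.00

By inclusion–exclusion:
Individual areas: |Patch 1| = 12, |Patch 2| = 30.
|Patch 1∩Patch 2|: x∈[3,4], y∈[2,6] → 1·4 = 4.
|Patch 1 ∪ Patch 2| = 42 − 4 = 38.00.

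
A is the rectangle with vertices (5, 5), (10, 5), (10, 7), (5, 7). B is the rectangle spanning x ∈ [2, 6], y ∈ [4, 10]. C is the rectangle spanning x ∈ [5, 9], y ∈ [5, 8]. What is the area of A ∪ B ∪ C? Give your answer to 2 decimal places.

By inclusion–exclusion:
Individual areas: |A| = 10, |B| = 24, |C| = 12.
|A∩B|: x∈[5,6], y∈[5,7] → 1·2 = 2.
|A∩C|: x∈[5,9], y∈[5,7] → 4·2 = 8.
|B∩C|: x∈[5,6], y∈[5,8] → 1·3 = 3.
|A∩B∩C| = 2.
|A ∪ B ∪ C| = 46 − 13 + 2 = 35.00.

35.00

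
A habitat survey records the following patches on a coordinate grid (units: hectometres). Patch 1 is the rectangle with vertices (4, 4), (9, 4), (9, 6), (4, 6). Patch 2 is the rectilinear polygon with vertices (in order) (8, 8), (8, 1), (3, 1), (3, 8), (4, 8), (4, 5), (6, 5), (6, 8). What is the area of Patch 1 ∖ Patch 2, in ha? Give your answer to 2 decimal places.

|Patch 1| = 10, |Patch 1∩Patch 2| = 6.
|Patch 1 ∖ Patch 2| = |Patch 1| − |Patch 1∩Patch 2| = 10 − 6 = 4.00.

4.00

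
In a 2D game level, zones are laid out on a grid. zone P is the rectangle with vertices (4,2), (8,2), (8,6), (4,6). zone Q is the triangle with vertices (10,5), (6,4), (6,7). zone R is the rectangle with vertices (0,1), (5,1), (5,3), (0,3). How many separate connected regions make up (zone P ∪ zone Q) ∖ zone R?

1

(zone P ∪ zone Q) ∖ zone R is a single connected region.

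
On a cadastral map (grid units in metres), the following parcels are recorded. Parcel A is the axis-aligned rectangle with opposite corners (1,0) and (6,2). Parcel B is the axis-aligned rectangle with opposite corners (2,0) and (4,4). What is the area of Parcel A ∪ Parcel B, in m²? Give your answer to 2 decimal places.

14.00

By inclusion–exclusion:
Individual areas: |Parcel A| = 10, |Parcel B| = 8.
|Parcel A∩Parcel B|: x∈[2,4], y∈[0,2] → 2·2 = 4.
|Parcel A ∪ Parcel B| = 18 − 4 = 14.00.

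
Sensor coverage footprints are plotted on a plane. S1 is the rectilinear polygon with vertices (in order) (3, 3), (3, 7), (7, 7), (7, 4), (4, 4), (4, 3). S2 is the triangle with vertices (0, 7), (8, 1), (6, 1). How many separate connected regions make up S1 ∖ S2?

2

S1 ∖ S2 splits into 2 disjoint pieces (area 0.5, area 11.625).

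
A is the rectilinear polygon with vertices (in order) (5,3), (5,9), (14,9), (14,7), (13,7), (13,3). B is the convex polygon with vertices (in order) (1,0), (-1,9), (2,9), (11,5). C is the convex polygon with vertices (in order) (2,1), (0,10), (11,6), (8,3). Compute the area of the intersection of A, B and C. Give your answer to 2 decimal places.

15.35

The intersection is the polygon with vertices (10.308,5.308), (9,4), (7,3), (5,3), (5,7.667).
By the shoelace formula its area is 15.35.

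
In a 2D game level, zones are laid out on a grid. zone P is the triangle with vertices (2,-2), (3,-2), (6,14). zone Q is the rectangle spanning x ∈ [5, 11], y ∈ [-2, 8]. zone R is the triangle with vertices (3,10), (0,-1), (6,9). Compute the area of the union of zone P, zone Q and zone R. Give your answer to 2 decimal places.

84.60

By inclusion–exclusion:
Individual areas: |zone P| = 8, |zone Q| = 60, |zone R| = 18.
|zone P∩zone Q| = 0.
|zone P∩zone R| = 1.2693.
|zone Q∩zone R| = 0.1333.
|zone P∩zone Q∩zone R| = 0.
|zone P ∪ zone Q ∪ zone R| = 86 − 1.4027 + 0 = 84.60.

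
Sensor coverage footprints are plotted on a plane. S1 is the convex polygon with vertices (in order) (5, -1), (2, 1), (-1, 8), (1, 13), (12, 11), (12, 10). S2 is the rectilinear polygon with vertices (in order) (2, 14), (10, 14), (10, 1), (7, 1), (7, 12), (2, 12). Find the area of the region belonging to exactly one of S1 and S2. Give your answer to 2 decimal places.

110.50

|S1| = 108, |S2| = 49, |S1∩S2| = 23.25.
|S1 △ S2| = |S1| + |S2| − 2·|S1∩S2| = 108 + 49 − 46.5 = 110.50.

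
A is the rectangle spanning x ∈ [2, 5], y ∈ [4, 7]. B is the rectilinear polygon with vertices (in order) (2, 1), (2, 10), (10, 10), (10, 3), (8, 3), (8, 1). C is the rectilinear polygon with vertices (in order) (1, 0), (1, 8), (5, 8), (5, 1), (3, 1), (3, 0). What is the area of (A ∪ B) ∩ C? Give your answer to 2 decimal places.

The region (A ∪ B) ∩ C is the polygon with vertices (2,8), (5,8), (5,1), (3,1), (2,1), (2,4), (2,7).
By the shoelace formula its area is 21.00.

21.00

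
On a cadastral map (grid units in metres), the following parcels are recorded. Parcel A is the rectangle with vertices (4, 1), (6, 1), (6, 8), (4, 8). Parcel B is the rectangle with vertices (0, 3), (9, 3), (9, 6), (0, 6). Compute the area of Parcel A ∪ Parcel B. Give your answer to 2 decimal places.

35.00

By inclusion–exclusion:
Individual areas: |Parcel A| = 14, |Parcel B| = 27.
|Parcel A∩Parcel B|: x∈[4,6], y∈[3,6] → 2·3 = 6.
|Parcel A ∪ Parcel B| = 41 − 6 = 35.00.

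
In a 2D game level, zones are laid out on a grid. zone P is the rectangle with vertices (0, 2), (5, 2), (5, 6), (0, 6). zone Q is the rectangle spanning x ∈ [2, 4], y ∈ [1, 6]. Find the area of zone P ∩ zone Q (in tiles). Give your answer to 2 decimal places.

8.00

|zone P∩zone Q|: x∈[2,4], y∈[2,6] → 2·4 = 8.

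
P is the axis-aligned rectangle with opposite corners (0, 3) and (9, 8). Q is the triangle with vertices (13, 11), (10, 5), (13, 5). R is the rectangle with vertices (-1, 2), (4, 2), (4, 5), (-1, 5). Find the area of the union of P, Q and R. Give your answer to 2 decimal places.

By inclusion–exclusion:
Individual areas: |P| = 45, |Q| = 9, |R| = 15.
|P∩Q| = 0.
|P∩R|: x∈[0,4], y∈[3,5] → 4·2 = 8.
|Q∩R| = 0.
|P∩Q∩R| = 0.
|P ∪ Q ∪ R| = 69 − 8 + 0 = 61.00.

61.00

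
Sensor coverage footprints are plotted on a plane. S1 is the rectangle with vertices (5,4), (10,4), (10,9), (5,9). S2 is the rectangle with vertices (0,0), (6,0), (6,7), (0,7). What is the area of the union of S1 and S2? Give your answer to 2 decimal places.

64.00

By inclusion–exclusion:
Individual areas: |S1| = 25, |S2| = 42.
|S1∩S2|: x∈[5,6], y∈[4,7] → 1·3 = 3.
|S1 ∪ S2| = 67 − 3 = 64.00.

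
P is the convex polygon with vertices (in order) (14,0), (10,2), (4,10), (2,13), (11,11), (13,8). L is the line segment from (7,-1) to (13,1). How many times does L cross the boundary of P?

1

The segment meets the boundary at (12.4,0.8).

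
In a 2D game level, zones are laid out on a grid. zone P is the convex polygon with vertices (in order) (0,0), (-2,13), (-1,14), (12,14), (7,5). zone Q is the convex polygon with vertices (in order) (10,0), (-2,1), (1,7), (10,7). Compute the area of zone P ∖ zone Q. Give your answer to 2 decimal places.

|zone P| = 117.5, |zone P∩zone Q| = 32.5923.
|zone P ∖ zone Q| = |zone P| − |zone P∩zone Q| = 117.5 − 32.5923 = 84.91.

84.91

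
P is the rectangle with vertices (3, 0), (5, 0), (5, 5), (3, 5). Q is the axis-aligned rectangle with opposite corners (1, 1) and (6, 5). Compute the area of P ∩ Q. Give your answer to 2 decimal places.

|P∩Q|: x∈[3,5], y∈[1,5] → 2·4 = 8.

8.00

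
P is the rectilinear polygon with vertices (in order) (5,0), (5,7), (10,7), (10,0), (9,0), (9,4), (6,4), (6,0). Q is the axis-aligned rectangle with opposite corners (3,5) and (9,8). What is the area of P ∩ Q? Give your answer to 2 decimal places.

8.00

The intersection is the polygon with vertices (5,7), (9,7), (9,5), (5,5).
By the shoelace formula its area is 8.00.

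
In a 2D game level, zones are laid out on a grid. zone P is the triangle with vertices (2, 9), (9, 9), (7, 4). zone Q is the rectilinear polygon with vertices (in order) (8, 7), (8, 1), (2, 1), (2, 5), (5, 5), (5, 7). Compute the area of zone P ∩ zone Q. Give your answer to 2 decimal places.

The intersection is the polygon with vertices (7,4), (5,6), (5,7), (8,7), (8,6.5).
By the shoelace formula its area is 5.75.

5.75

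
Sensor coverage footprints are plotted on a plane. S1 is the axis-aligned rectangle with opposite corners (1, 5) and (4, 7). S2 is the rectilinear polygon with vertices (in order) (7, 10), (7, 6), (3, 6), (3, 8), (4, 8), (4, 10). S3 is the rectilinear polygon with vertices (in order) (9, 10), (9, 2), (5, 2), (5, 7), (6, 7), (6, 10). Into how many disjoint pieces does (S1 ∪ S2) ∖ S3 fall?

(S1 ∪ S2) ∖ S3 is a single connected region.

1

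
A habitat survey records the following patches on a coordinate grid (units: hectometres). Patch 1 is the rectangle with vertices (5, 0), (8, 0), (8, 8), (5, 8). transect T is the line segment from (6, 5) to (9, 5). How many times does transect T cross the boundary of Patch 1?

1

The segment meets the boundary at (8,5).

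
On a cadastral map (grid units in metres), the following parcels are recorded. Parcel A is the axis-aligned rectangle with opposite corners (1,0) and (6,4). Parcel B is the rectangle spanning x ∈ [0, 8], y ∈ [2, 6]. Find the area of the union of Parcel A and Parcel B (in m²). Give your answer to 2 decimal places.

42.00

By inclusion–exclusion:
Individual areas: |Parcel A| = 20, |Parcel B| = 32.
|Parcel A∩Parcel B|: x∈[1,6], y∈[2,4] → 5·2 = 10.
|Parcel A ∪ Parcel B| = 52 − 10 = 42.00.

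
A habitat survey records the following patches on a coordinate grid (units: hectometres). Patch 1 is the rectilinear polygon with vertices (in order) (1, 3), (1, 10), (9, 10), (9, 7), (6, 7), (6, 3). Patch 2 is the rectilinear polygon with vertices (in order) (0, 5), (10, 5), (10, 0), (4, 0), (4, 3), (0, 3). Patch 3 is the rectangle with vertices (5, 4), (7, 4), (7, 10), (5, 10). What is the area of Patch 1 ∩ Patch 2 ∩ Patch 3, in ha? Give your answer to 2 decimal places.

The intersection is the polygon with vertices (6,5), (6,4), (5,4), (5,5).
By the shoelace formula its area is 1.00.

1.00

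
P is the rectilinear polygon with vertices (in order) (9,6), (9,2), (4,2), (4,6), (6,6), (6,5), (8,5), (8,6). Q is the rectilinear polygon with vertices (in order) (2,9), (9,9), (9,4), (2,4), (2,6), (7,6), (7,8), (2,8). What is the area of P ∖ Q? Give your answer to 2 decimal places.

10.00

|P| = 18, |P∩Q| = 8.
|P ∖ Q| = |P| − |P∩Q| = 18 − 8 = 10.00.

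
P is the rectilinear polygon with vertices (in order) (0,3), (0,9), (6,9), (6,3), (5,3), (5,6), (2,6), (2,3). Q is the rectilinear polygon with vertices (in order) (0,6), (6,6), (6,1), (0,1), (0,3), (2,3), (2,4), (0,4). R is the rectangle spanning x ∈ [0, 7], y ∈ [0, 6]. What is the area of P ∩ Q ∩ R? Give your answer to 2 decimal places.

7.00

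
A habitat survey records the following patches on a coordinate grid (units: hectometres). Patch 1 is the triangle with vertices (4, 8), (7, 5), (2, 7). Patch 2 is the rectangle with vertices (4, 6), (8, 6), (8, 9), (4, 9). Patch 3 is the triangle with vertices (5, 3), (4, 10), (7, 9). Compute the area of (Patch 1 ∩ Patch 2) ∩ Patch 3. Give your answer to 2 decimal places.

The region (Patch 1 ∩ Patch 2) ∩ Patch 3 is the polygon with vertices (4.571,6), (4.333,7.667), (6,6).
By the shoelace formula its area is 1.19.

1.19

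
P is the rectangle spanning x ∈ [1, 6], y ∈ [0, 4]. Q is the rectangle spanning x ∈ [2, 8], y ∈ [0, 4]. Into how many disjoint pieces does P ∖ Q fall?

1

P ∖ Q is a single connected region.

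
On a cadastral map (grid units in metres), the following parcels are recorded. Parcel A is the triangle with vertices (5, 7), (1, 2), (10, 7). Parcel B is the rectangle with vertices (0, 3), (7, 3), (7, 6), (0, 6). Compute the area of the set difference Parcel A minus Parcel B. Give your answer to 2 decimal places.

|Parcel A| = 12.5, |Parcel A∩Parcel B| = 7.1.
|Parcel A ∖ Parcel B| = |Parcel A| − |Parcel A∩Parcel B| = 12.5 − 7.1 = 5.40.

5.40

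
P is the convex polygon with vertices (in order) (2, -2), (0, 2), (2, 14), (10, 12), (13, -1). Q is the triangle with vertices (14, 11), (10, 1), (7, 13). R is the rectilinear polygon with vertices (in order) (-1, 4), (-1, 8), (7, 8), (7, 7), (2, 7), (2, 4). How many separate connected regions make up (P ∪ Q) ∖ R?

1

(P ∪ Q) ∖ R is a single connected region.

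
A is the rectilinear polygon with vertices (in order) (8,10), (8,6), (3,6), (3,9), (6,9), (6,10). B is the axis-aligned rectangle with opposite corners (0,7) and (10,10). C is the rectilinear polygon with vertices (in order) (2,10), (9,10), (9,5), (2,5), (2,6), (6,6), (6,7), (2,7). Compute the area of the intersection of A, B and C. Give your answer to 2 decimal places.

12.00

The intersection is the polygon with vertices (6,7), (3,7), (3,9), (6,9), (6,10), (8,10), (8,7).
By the shoelace formula its area is 12.00.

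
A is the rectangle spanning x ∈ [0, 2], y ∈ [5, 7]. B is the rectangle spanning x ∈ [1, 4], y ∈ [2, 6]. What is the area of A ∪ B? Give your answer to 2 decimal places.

15.00

By inclusion–exclusion:
Individual areas: |A| = 4, |B| = 12.
|A∩B|: x∈[1,2], y∈[5,6] → 1·1 = 1.
|A ∪ B| = 16 − 1 = 15.00.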